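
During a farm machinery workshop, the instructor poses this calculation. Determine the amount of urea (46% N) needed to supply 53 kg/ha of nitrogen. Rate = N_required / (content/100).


Rate = N_required / (N_content / 100)
     = 53 / (46 / 100)
     = 53 / 0.46
     = 115.22 kg/ha


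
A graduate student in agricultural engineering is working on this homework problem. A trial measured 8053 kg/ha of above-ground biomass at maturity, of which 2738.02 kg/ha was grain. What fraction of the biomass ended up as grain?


HI = grain_yield / biomass
   = 2738.02 / 8053
   = 0.34


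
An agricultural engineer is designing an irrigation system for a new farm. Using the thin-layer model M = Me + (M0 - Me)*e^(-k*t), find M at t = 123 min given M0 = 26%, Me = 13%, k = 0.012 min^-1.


M = Me + (M0 - Me) * e^(-k*t)
  = 13 + (26 - 13) * e^(-0.012*123)
  = 13 + 13 * e^(-1.476)
  = 13 + 13 * 0.22855
  = 13 + 2.9712
  = 15.97%


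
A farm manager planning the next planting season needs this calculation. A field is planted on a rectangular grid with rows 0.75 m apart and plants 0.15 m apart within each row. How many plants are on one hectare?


D = 10000 / (row_sp * plant_sp)
  = 10000 / (0.75 * 0.15)
  = 10000 / 0.1125
  = 88888.89 plants/ha


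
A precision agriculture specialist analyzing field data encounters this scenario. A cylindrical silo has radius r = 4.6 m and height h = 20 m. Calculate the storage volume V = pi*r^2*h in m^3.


V = pi * r^2 * h
  = pi * 4.6^2 * 20
  = pi * 21.16 * 20
  = 1329.52 m^3


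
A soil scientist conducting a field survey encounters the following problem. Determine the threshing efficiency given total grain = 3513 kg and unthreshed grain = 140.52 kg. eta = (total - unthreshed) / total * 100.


eta = (total - unthreshed) / total * 100
    = (3513 - 140.52) / 3513 * 100
    = 3372.48 / 3513 * 100
    = 96%


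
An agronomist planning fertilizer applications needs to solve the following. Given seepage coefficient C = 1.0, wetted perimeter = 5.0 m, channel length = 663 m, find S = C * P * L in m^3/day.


S = C * P * L
  = 1.0 * 5.0 * 663
  = 3315 m^3/day


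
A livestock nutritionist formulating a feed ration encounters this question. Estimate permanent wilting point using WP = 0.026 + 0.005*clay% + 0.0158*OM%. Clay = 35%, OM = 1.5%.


WP = 0.026 + 0.005*35 + 0.0158*1.5
   = 0.026 + 0.1750 + 0.0237
   = 0.2247


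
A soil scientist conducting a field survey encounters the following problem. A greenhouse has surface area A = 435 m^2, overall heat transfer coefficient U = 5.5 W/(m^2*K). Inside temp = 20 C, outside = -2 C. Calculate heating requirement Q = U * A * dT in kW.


dT = 20 - (-2) = 22 K
Q = U * A * dT
  = 5.5 * 435 * 22
  = 52635 W = 52.64 kW


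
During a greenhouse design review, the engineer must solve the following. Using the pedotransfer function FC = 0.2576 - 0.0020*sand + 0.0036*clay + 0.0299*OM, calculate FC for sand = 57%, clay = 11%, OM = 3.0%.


FC = 0.2576 - 0.0020*57 + 0.0036*11 + 0.0299*3.0
   = 0.2576 - 0.1140 + 0.0396 + 0.0897
   = 0.2729


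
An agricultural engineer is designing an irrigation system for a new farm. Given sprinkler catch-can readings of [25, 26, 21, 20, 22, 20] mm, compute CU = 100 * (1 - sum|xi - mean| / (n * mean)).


xbar = 134 / 6 = 22.333
sum|xi - xbar| = 12.667
CU = 100 * (1 - 12.667 / (6 * 22.333))
   = 100 * (1 - 0.0945)
   = 90.55%


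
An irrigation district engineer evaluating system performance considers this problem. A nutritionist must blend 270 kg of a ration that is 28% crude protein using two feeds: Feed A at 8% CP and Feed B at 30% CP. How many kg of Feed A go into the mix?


parts_A = CP_b - target = 30 - 28 = 2
parts_B = target - CP_a = 28 - 8 = 20
total_parts = 2 + 20 = 22
Feed A = 270 * 2 / 22 = 24.55 kg
Feed B = 270 * 20 / 22 = 245.45 kg

24.55 kg


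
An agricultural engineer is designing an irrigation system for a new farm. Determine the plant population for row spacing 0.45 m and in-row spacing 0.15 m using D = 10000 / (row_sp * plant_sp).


D = 10000 / (row_sp * plant_sp)
  = 10000 / (0.45 * 0.15)
  = 10000 / 0.0675
  = 148148.15 plants/ha


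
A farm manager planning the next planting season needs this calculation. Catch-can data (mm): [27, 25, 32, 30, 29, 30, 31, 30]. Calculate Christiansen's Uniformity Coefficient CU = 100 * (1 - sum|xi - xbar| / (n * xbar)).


xbar = 234 / 8 = 29.250
sum|xi - xbar| = 13.500
CU = 100 * (1 - 13.500 / (8 * 29.250))
   = 100 * (1 - 0.0577)
   = 94.23%


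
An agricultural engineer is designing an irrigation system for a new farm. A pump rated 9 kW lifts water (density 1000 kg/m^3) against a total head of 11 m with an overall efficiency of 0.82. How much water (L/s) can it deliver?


Q = (P * 1000 * eta) / (rho * g * H)
  = (9 * 1000 * 0.82) / (1000 * 9.81 * 11)
  = 7380 / 107910
  = 0.06839 m^3/s = 68.39 L/s


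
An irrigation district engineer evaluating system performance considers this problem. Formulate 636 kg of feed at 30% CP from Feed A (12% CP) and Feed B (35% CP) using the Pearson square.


parts_A = CP_b - target = 35 - 30 = 5
parts_B = target - CP_a = 30 - 12 = 18
total_parts = 5 + 18 = 23
Feed A = 636 * 5 / 23 = 138.26 kg
Feed B = 636 * 18 / 23 = 497.74 kg

138.26 kg


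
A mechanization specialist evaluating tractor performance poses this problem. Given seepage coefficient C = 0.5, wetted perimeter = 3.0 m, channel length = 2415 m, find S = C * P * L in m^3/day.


S = C * P * L
  = 0.5 * 3.0 * 2415
  = 3622.50 m^3/day


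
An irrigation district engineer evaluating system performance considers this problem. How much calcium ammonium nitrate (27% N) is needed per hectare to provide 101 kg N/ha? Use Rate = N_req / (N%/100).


Rate = N_required / (N_content / 100)
     = 101 / (27 / 100)
     = 101 / 0.27
     = 374.07 kg/ha


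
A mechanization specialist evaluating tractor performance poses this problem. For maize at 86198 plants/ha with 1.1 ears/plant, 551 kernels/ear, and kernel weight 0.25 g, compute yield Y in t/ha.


Y = density * ears * kernels * kw
  = 86198 * 1.1 * 551 * 0.25 g/ha
  = 13061151.95 g/ha
  = 13061.15 kg/ha = 13.06 t/ha


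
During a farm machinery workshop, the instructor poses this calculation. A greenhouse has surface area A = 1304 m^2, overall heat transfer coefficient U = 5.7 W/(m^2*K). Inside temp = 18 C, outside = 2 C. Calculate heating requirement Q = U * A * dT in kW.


dT = 18 - (2) = 16 K
Q = U * A * dT
  = 5.7 * 1304 * 16
  = 118924.80 W = 118.92 kW


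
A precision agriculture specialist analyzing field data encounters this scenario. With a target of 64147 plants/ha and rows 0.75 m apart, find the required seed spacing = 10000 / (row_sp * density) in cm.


spacing = 10000 / (row_sp * density)
        = 10000 / (0.75 * 64147)
        = 10000 / 48110.25
        = 0.20786 m = 20.79 cm


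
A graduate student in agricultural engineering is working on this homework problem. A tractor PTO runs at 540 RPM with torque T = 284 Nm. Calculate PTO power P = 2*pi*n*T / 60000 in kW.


P = 2*pi*n*T / 60000
  = 2*pi * 540 * 284 / 60000
  = 963589.30 / 60000
  = 16.06 kW


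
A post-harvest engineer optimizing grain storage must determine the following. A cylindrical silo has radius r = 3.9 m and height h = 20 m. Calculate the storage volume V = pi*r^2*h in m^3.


V = pi * r^2 * h
  = pi * 3.9^2 * 20
  = pi * 15.21 * 20
  = 955.67 m^3


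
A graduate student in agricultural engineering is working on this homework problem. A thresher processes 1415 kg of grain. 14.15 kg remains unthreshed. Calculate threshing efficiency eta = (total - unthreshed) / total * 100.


eta = (total - unthreshed) / total * 100
    = (1415 - 14.15) / 1415 * 100
    = 1400.85 / 1415 * 100
    = 99%


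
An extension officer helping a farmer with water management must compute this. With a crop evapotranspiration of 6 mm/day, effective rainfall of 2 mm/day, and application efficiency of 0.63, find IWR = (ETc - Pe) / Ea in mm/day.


IWR = (ETc - Pe) / Ea
    = (6 - 2) / 0.63
    = 4 / 0.63
    = 6.35 mm/day


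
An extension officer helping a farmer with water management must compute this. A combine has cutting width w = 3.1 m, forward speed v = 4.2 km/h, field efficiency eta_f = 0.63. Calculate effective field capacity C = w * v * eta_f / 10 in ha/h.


C = w * v * eta_f / 10
  = 3.1 * 4.2 * 0.63 / 10
  = 8.20 / 10
  = 0.82 ha/h


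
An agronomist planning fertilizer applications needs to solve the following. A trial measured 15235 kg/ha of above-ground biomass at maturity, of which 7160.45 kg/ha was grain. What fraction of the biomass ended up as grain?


HI = grain_yield / biomass
   = 7160.45 / 15235
   = 0.47


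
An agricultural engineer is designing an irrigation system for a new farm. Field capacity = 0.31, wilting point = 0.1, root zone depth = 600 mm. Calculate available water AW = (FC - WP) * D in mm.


AW = (FC - WP) * D
   = (0.31 - 0.1) * 600
   = 0.21 * 600
   = 126 mm


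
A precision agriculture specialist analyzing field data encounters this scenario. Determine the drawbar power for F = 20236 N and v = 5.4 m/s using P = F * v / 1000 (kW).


P = F * v / 1000
  = 20236 * 5.4 / 1000
  = 109274.40 / 1000
  = 109.27 kW


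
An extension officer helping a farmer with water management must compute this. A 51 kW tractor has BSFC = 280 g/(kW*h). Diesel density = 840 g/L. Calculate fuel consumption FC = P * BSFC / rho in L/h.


FC = P * BSFC / rho_fuel
   = 51 * 280 / 840
   = 14280 / 840
   = 17 L/h


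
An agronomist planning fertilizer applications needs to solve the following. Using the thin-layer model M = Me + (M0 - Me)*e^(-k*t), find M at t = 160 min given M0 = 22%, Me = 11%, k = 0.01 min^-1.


M = Me + (M0 - Me) * e^(-k*t)
  = 11 + (22 - 11) * e^(-0.01*160)
  = 11 + 11 * e^(-1.600)
  = 11 + 11 * 0.20190
  = 11 + 2.2209
  = 13.22%


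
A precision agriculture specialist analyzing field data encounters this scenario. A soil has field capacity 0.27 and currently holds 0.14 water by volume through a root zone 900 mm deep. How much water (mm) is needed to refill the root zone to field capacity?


SMD = (FC - theta) * D
    = (0.27 - 0.14) * 900
    = 0.130 * 900
    = 117 mm


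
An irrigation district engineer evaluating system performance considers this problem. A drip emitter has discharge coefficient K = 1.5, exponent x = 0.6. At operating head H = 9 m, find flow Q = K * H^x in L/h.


Q = K * H^x
  = 1.5 * 9^0.6
  = 1.5 * 3.7372
  = 5.61 L/h


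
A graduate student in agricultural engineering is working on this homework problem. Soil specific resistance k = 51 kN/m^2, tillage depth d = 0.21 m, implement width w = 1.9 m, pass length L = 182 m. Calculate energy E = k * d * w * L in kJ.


E = k * d * w * L
  = 51 * 0.21 * 1.9 * 182
  = 3703.52 kJ


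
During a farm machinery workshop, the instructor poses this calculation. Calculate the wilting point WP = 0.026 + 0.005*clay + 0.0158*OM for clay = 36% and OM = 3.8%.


WP = 0.026 + 0.005*36 + 0.0158*3.8
   = 0.026 + 0.1800 + 0.0600
   = 0.2660


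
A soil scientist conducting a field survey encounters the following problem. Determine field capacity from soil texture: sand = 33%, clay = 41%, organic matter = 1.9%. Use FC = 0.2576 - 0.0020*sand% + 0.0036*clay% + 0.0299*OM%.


FC = 0.2576 - 0.0020*33 + 0.0036*41 + 0.0299*1.9
   = 0.2576 - 0.0660 + 0.1476 + 0.0568
   = 0.3960


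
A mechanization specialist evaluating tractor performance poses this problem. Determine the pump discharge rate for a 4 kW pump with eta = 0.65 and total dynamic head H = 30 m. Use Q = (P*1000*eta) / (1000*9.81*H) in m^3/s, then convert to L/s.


Q = (P * 1000 * eta) / (rho * g * H)
  = (4 * 1000 * 0.65) / (1000 * 9.81 * 30)
  = 2600 / 294300
  = 0.00883 m^3/s = 8.83 L/s


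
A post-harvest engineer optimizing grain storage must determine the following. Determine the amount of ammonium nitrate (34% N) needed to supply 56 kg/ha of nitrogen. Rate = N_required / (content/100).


Rate = N_required / (N_content / 100)
     = 56 / (34 / 100)
     = 56 / 0.34
     = 164.71 kg/ha


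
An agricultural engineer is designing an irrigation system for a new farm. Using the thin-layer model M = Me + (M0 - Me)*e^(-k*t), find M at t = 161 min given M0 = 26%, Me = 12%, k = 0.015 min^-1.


M = Me + (M0 - Me) * e^(-k*t)
  = 12 + (26 - 12) * e^(-0.015*161)
  = 12 + 14 * e^(-2.415)
  = 12 + 14 * 0.08937
  = 12 + 1.2511
  = 13.25%


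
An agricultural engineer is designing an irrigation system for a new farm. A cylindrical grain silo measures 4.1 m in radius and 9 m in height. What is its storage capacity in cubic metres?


V = pi * r^2 * h
  = pi * 4.1^2 * 9
  = pi * 16.81 * 9
  = 475.29 m^3


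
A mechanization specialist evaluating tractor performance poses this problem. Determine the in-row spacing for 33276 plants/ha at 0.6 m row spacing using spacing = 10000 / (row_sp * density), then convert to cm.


spacing = 10000 / (row_sp * density)
        = 10000 / (0.6 * 33276)
        = 10000 / 19965.60
        = 0.50086 m = 50.09 cm


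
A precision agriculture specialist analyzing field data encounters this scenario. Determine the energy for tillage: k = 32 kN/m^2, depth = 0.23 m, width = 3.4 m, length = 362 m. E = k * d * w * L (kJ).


E = k * d * w * L
  = 32 * 0.23 * 3.4 * 362
  = 9058.69 kJ


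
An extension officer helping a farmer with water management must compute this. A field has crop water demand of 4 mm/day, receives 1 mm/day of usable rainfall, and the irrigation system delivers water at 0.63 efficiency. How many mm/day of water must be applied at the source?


IWR = (ETc - Pe) / Ea
    = (4 - 1) / 0.63
    = 3 / 0.63
    = 4.76 mm/day


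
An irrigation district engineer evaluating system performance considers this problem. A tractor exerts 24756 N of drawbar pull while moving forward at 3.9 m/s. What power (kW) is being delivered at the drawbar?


P = F * v / 1000
  = 24756 * 3.9 / 1000
  = 96548.40 / 1000
  = 96.55 kW


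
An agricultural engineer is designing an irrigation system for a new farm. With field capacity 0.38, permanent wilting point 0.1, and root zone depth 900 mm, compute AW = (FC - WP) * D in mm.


AW = (FC - WP) * D
   = (0.38 - 0.1) * 900
   = 0.28 * 900
   = 252 mm


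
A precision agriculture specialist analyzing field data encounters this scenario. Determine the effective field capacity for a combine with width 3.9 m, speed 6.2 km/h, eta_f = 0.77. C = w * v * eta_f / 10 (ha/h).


C = w * v * eta_f / 10
  = 3.9 * 6.2 * 0.77 / 10
  = 18.62 / 10
  = 1.86 ha/h


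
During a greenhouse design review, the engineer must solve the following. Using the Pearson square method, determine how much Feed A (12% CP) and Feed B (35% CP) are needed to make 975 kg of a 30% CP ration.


parts_A = CP_b - target = 35 - 30 = 5
parts_B = target - CP_a = 30 - 12 = 18
total_parts = 5 + 18 = 23
Feed A = 975 * 5 / 23 = 211.96 kg
Feed B = 975 * 18 / 23 = 763.04 kg

211.96 kg


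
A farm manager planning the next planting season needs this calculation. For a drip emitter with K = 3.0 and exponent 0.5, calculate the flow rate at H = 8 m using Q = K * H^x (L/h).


Q = K * H^x
  = 3.0 * 8^0.5
  = 3.0 * 2.8284
  = 8.49 L/h


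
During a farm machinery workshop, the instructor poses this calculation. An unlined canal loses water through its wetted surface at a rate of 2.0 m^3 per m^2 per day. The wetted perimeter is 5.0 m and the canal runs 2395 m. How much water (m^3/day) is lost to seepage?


S = C * P * L
  = 2.0 * 5.0 * 2395
  = 23950 m^3/day


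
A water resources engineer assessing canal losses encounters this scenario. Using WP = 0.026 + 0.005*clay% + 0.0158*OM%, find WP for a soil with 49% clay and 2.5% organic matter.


WP = 0.026 + 0.005*49 + 0.0158*2.5
   = 0.026 + 0.2450 + 0.0395
   = 0.3105


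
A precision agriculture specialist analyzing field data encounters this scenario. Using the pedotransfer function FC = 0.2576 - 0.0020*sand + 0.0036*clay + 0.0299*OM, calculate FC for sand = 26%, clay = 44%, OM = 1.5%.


FC = 0.2576 - 0.0020*26 + 0.0036*44 + 0.0299*1.5
   = 0.2576 - 0.0520 + 0.1584 + 0.0449
   = 0.4089


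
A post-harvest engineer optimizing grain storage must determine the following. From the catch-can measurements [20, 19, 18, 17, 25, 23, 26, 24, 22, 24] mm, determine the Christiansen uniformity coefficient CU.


xbar = 218 / 10 = 21.800
sum|xi - xbar| = 26.400
CU = 100 * (1 - 26.400 / (10 * 21.800))
   = 100 * (1 - 0.1211)
   = 87.89%


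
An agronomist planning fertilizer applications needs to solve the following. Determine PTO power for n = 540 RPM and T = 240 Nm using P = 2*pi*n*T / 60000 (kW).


P = 2*pi*n*T / 60000
  = 2*pi * 540 * 240 / 60000
  = 814300.82 / 60000
  = 13.57 kW


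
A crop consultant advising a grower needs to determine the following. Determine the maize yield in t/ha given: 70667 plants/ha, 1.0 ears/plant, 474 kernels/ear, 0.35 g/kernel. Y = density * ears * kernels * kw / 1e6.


Y = density * ears * kernels * kw
  = 70667 * 1.0 * 474 * 0.35 g/ha
  = 11723655.30 g/ha
  = 11723.66 kg/ha = 11.72 t/ha


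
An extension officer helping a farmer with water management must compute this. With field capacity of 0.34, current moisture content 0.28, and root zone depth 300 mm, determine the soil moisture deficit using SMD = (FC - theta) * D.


SMD = (FC - theta) * D
    = (0.34 - 0.28) * 300
    = 0.060 * 300
    = 18 mm


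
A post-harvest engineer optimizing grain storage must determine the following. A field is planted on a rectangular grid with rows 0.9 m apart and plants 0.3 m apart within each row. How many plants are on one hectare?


D = 10000 / (row_sp * plant_sp)
  = 10000 / (0.9 * 0.3)
  = 10000 / 0.2700
  = 37037.04 plants/ha


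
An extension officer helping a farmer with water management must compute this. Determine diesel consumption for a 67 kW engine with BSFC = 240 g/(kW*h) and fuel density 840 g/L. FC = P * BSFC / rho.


FC = P * BSFC / rho_fuel
   = 67 * 240 / 840
   = 16080 / 840
   = 19.14 L/h


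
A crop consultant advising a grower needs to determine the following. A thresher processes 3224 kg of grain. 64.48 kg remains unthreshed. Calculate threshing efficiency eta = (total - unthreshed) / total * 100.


eta = (total - unthreshed) / total * 100
    = (3224 - 64.48) / 3224 * 100
    = 3159.52 / 3224 * 100
    = 98%


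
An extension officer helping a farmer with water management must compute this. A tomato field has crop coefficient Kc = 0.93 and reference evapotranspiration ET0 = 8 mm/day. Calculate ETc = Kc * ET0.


ETc = Kc * ET0
    = 0.93 * 8
    = 7.44 mm/day


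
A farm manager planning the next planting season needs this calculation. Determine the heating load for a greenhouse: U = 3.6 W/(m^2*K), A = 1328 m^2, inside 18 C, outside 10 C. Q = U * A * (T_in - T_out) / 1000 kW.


dT = 18 - (10) = 8 K
Q = U * A * dT
  = 3.6 * 1328 * 8
  = 38246.40 W = 38.25 kW


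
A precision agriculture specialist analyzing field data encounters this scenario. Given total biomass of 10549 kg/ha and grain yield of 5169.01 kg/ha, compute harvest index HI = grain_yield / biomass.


HI = grain_yield / biomass
   = 5169.01 / 10549
   = 0.49


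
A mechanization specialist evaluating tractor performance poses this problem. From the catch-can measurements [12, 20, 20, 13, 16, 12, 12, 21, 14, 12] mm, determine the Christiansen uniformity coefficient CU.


xbar = 152 / 10 = 15.200
sum|xi - xbar| = 32.400
CU = 100 * (1 - 32.400 / (10 * 15.200))
   = 100 * (1 - 0.2132)
   = 78.68%


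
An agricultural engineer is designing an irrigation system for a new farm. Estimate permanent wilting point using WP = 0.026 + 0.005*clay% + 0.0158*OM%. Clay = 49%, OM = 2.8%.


WP = 0.026 + 0.005*49 + 0.0158*2.8
   = 0.026 + 0.2450 + 0.0442
   = 0.3152


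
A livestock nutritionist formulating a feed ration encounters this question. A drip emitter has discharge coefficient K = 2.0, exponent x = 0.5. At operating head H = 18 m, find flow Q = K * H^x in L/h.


Q = K * H^x
  = 2.0 * 18^0.5
  = 2.0 * 4.2426
  = 8.49 L/h


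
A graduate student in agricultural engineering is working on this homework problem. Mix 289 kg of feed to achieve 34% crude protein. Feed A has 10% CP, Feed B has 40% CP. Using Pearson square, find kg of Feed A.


parts_A = CP_b - target = 40 - 34 = 6
parts_B = target - CP_a = 34 - 10 = 24
total_parts = 6 + 24 = 30
Feed A = 289 * 6 / 30 = 57.80 kg
Feed B = 289 * 24 / 30 = 231.20 kg

57.80 kg


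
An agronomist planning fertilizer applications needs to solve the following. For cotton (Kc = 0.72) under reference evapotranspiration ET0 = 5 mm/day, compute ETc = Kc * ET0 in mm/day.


ETc = Kc * ET0
    = 0.72 * 5
    = 3.60 mm/day


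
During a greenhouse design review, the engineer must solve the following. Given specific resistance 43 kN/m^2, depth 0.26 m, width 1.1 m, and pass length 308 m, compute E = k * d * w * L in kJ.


E = k * d * w * L
  = 43 * 0.26 * 1.1 * 308
  = 3787.78 kJ


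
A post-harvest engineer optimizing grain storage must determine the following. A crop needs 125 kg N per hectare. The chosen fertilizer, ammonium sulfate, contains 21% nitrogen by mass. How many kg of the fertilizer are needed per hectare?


Rate = N_required / (N_content / 100)
     = 125 / (21 / 100)
     = 125 / 0.21
     = 595.24 kg/ha


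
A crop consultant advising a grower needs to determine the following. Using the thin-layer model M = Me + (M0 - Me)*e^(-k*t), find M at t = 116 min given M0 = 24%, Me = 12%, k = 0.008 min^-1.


M = Me + (M0 - Me) * e^(-k*t)
  = 12 + (24 - 12) * e^(-0.008*116)
  = 12 + 12 * e^(-0.928)
  = 12 + 12 * 0.39534
  = 12 + 4.7441
  = 16.74%


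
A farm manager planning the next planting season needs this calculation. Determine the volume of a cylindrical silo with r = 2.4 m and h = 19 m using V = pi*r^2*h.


V = pi * r^2 * h
  = pi * 2.4^2 * 19
  = pi * 5.76 * 19
  = 343.82 m^3


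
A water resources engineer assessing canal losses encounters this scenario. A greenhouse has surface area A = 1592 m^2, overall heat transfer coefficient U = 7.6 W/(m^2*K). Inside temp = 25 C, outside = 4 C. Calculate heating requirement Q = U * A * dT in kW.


dT = 25 - (4) = 21 K
Q = U * A * dT
  = 7.6 * 1592 * 21
  = 254083.20 W = 254.08 kW


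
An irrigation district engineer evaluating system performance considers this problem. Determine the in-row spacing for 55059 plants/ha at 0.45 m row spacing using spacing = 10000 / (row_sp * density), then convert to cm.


spacing = 10000 / (row_sp * density)
        = 10000 / (0.45 * 55059)
        = 10000 / 24776.55
        = 0.40361 m = 40.36 cm


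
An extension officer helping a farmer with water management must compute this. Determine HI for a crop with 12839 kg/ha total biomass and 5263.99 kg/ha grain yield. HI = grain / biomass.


HI = grain_yield / biomass
   = 5263.99 / 12839
   = 0.41


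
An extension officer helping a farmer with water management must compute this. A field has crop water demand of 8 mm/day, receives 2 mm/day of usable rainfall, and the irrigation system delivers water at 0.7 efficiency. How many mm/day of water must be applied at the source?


IWR = (ETc - Pe) / Ea
    = (8 - 2) / 0.7
    = 6 / 0.7
    = 8.57 mm/day


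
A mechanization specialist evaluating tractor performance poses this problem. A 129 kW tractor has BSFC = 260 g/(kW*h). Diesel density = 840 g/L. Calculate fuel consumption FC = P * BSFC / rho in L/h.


FC = P * BSFC / rho_fuel
   = 129 * 260 / 840
   = 33540 / 840
   = 39.93 L/h


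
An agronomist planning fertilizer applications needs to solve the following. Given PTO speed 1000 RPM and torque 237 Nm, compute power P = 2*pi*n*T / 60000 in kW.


P = 2*pi*n*T / 60000
  = 2*pi * 1000 * 237 / 60000
  = 1489114.92 / 60000
  = 24.82 kW


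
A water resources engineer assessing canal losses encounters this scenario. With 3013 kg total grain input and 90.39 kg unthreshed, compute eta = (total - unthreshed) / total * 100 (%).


eta = (total - unthreshed) / total * 100
    = (3013 - 90.39) / 3013 * 100
    = 2922.61 / 3013 * 100
    = 97%


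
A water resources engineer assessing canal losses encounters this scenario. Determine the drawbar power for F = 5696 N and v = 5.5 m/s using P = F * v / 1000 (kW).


P = F * v / 1000
  = 5696 * 5.5 / 1000
  = 31328 / 1000
  = 31.33 kW


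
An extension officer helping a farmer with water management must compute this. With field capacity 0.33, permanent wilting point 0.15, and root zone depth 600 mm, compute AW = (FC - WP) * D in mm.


AW = (FC - WP) * D
   = (0.33 - 0.15) * 600
   = 0.18 * 600
   = 108 mm


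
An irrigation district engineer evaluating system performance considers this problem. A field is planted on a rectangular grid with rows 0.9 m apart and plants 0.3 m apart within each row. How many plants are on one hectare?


D = 10000 / (row_sp * plant_sp)
  = 10000 / (0.9 * 0.3)
  = 10000 / 0.2700
  = 37037.04 plants/ha


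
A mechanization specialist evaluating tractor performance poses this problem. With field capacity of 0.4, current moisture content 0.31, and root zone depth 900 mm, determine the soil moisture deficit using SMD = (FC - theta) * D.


SMD = (FC - theta) * D
    = (0.4 - 0.31) * 900
    = 0.090 * 900
    = 81 mm


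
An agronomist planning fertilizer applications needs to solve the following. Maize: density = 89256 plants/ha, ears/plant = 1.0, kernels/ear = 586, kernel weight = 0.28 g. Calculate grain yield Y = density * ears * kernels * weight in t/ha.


Y = density * ears * kernels * kw
  = 89256 * 1.0 * 586 * 0.28 g/ha
  = 14645124.48 g/ha
  = 14645.12 kg/ha = 14.65 t/ha


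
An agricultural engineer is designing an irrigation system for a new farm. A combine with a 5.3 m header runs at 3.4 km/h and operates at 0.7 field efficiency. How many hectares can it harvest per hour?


C = w * v * eta_f / 10
  = 5.3 * 3.4 * 0.7 / 10
  = 12.61 / 10
  = 1.26 ha/h


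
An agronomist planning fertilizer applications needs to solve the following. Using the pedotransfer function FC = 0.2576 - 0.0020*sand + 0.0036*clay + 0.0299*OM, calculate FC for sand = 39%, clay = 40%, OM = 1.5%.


FC = 0.2576 - 0.0020*39 + 0.0036*40 + 0.0299*1.5
   = 0.2576 - 0.0780 + 0.1440 + 0.0449
   = 0.3685


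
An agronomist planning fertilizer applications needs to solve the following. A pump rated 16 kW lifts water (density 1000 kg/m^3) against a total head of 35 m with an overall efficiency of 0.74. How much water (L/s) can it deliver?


Q = (P * 1000 * eta) / (rho * g * H)
  = (16 * 1000 * 0.74) / (1000 * 9.81 * 35)
  = 11840 / 343350
  = 0.03448 m^3/s = 34.48 L/s


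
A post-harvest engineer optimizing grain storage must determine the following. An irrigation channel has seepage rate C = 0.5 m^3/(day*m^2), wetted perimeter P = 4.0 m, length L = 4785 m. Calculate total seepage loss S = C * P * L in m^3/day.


S = C * P * L
  = 0.5 * 4.0 * 4785
  = 9570 m^3/day


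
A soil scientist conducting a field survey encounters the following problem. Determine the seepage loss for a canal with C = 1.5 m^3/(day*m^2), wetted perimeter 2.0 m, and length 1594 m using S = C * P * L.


S = C * P * L
  = 1.5 * 2.0 * 1594
  = 4782 m^3/day


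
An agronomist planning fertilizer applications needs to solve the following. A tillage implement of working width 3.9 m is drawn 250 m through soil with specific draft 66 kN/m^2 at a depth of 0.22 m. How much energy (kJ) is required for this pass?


E = k * d * w * L
  = 66 * 0.22 * 3.9 * 250
  = 14157 kJ


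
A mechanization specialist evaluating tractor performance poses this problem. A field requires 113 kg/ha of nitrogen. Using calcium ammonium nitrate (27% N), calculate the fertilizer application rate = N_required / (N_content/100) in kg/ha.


Rate = N_required / (N_content / 100)
     = 113 / (27 / 100)
     = 113 / 0.27
     = 418.52 kg/ha


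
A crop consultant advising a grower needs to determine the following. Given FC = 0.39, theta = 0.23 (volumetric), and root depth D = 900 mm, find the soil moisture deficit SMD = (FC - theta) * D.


SMD = (FC - theta) * D
    = (0.39 - 0.23) * 900
    = 0.160 * 900
    = 144 mm


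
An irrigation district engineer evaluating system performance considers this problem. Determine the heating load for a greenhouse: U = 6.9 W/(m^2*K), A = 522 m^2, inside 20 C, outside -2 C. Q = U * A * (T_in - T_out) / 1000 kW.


dT = 20 - (-2) = 22 K
Q = U * A * dT
  = 6.9 * 522 * 22
  = 79239.60 W = 79.24 kW


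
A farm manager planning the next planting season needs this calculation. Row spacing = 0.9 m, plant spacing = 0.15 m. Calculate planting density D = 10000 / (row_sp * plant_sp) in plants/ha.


D = 10000 / (row_sp * plant_sp)
  = 10000 / (0.9 * 0.15)
  = 10000 / 0.1350
  = 74074.07 plants/ha


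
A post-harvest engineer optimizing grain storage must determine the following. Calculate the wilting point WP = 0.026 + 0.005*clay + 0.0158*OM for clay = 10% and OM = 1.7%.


WP = 0.026 + 0.005*10 + 0.0158*1.7
   = 0.026 + 0.0500 + 0.0269
   = 0.1029


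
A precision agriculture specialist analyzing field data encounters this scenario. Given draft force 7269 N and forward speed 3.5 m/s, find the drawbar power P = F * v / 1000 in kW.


P = F * v / 1000
  = 7269 * 3.5 / 1000
  = 25441.50 / 1000
  = 25.44 kW


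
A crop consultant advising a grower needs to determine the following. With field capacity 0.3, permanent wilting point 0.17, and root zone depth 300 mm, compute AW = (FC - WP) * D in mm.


AW = (FC - WP) * D
   = (0.3 - 0.17) * 300
   = 0.13 * 300
   = 39 mm


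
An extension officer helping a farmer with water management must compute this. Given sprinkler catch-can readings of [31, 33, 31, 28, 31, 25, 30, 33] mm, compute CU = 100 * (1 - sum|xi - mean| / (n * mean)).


xbar = 242 / 8 = 30.250
sum|xi - xbar| = 15.500
CU = 100 * (1 - 15.500 / (8 * 30.250))
   = 100 * (1 - 0.0640)
   = 93.60%


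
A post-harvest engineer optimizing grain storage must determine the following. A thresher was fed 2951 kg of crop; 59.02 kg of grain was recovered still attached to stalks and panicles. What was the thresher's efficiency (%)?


eta = (total - unthreshed) / total * 100
    = (2951 - 59.02) / 2951 * 100
    = 2891.98 / 2951 * 100
    = 98%


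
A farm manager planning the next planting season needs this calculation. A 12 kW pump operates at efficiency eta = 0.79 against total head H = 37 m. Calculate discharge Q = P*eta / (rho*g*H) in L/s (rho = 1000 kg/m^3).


Q = (P * 1000 * eta) / (rho * g * H)
  = (12 * 1000 * 0.79) / (1000 * 9.81 * 37)
  = 9480 / 362970
  = 0.02612 m^3/s = 26.12 L/s


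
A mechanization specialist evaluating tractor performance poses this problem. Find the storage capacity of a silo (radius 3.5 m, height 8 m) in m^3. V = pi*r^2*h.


V = pi * r^2 * h
  = pi * 3.5^2 * 8
  = pi * 12.25 * 8
  = 307.88 m^3


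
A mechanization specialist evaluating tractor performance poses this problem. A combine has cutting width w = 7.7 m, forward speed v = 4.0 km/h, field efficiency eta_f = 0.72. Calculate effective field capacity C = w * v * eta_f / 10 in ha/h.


C = w * v * eta_f / 10
  = 7.7 * 4.0 * 0.72 / 10
  = 22.18 / 10
  = 2.22 ha/h


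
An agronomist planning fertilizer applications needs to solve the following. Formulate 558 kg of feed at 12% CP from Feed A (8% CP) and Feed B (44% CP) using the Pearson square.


parts_A = CP_b - target = 44 - 12 = 32
parts_B = target - CP_a = 12 - 8 = 4
total_parts = 32 + 4 = 36
Feed A = 558 * 32 / 36 = 496 kg
Feed B = 558 * 4 / 36 = 62 kg

496 kg


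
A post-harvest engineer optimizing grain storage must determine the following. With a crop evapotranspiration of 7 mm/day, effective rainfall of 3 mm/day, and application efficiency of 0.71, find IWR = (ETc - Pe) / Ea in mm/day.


IWR = (ETc - Pe) / Ea
    = (7 - 3) / 0.71
    = 4 / 0.71
    = 5.63 mm/day


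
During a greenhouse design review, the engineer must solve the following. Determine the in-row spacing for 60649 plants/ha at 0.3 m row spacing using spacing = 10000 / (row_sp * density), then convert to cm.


spacing = 10000 / (row_sp * density)
        = 10000 / (0.3 * 60649)
        = 10000 / 18194.70
        = 0.54961 m = 54.96 cm


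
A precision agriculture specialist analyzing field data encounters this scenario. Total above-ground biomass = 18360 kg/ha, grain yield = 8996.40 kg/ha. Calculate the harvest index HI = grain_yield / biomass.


HI = grain_yield / biomass
   = 8996.40 / 18360
   = 0.49


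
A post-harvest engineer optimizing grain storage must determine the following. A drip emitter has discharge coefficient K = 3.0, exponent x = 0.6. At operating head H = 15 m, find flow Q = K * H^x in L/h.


Q = K * H^x
  = 3.0 * 15^0.6
  = 3.0 * 5.0776
  = 15.23 L/h


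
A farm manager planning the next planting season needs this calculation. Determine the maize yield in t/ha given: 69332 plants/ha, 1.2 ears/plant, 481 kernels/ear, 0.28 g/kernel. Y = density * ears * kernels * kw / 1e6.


Y = density * ears * kernels * kw
  = 69332 * 1.2 * 481 * 0.28 g/ha
  = 11205160.51 g/ha
  = 11205.16 kg/ha = 11.21 t/ha


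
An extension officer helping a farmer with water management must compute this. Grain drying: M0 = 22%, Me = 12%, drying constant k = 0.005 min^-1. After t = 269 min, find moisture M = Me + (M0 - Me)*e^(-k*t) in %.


M = Me + (M0 - Me) * e^(-k*t)
  = 12 + (22 - 12) * e^(-0.005*269)
  = 12 + 10 * e^(-1.345)
  = 12 + 10 * 0.26054
  = 12 + 2.6054
  = 14.61%


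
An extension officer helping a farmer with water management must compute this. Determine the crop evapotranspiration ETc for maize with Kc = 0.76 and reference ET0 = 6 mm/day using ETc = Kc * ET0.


ETc = Kc * ET0
    = 0.76 * 6
    = 4.56 mm/day


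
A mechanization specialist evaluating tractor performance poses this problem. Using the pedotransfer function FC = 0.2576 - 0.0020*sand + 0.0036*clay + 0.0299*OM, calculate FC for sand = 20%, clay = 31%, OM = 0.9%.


FC = 0.2576 - 0.0020*20 + 0.0036*31 + 0.0299*0.9
   = 0.2576 - 0.0400 + 0.1116 + 0.0269
   = 0.3561


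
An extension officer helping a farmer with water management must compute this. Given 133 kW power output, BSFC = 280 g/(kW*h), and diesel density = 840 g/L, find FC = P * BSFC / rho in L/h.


FC = P * BSFC / rho_fuel
   = 133 * 280 / 840
   = 37240 / 840
   = 44.33 L/h


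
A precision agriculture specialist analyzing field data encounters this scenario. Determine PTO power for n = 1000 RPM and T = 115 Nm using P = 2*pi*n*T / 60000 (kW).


P = 2*pi*n*T / 60000
  = 2*pi * 1000 * 115 / 60000
  = 722566.31 / 60000
  = 12.04 kW


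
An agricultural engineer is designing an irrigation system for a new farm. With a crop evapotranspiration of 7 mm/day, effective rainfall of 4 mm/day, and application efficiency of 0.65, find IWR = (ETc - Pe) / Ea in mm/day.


IWR = (ETc - Pe) / Ea
    = (7 - 4) / 0.65
    = 3 / 0.65
    = 4.62 mm/day


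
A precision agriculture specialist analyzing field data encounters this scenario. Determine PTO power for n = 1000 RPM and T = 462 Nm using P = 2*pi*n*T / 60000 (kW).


P = 2*pi*n*T / 60000
  = 2*pi * 1000 * 462 / 60000
  = 2902831.61 / 60000
  = 48.38 kW


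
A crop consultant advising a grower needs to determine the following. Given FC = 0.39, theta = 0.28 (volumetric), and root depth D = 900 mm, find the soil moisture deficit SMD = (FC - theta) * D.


SMD = (FC - theta) * D
    = (0.39 - 0.28) * 900
    = 0.110 * 900
    = 99 mm


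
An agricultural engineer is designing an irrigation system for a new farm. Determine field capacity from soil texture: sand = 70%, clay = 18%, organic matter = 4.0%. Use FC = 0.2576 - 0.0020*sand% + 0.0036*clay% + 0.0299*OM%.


FC = 0.2576 - 0.0020*70 + 0.0036*18 + 0.0299*4.0
   = 0.2576 - 0.1400 + 0.0648 + 0.1196
   = 0.3020


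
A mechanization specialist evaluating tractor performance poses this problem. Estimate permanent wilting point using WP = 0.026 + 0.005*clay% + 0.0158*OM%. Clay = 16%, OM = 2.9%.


WP = 0.026 + 0.005*16 + 0.0158*2.9
   = 0.026 + 0.0800 + 0.0458
   = 0.1518


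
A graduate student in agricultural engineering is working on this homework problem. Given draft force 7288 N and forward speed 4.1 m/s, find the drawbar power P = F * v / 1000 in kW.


P = F * v / 1000
  = 7288 * 4.1 / 1000
  = 29880.80 / 1000
  = 29.88 kW


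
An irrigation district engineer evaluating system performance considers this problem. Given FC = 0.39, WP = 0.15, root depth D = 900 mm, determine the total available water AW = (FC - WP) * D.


AW = (FC - WP) * D
   = (0.39 - 0.15) * 900
   = 0.24 * 900
   = 216 mm


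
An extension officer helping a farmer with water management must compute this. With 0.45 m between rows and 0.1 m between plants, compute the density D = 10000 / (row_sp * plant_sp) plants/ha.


D = 10000 / (row_sp * plant_sp)
  = 10000 / (0.45 * 0.1)
  = 10000 / 0.0450
  = 222222.22 plants/ha


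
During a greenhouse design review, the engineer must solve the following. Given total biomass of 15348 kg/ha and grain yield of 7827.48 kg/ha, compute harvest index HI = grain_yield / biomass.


HI = grain_yield / biomass
   = 7827.48 / 15348
   = 0.51


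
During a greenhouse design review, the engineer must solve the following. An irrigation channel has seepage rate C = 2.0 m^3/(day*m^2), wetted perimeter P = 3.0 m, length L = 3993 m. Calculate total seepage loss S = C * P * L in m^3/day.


S = C * P * L
  = 2.0 * 3.0 * 3993
  = 23958 m^3/day


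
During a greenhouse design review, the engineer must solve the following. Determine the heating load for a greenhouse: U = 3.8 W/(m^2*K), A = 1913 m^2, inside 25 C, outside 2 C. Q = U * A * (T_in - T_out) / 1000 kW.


dT = 25 - (2) = 23 K
Q = U * A * dT
  = 3.8 * 1913 * 23
  = 167196.20 W = 167.20 kW


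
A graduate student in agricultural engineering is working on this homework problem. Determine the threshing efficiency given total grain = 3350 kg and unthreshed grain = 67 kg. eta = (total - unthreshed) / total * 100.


eta = (total - unthreshed) / total * 100
    = (3350 - 67) / 3350 * 100
    = 3283 / 3350 * 100
    = 98%


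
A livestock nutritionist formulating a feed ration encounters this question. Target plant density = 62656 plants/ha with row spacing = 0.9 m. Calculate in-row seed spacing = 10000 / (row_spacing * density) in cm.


spacing = 10000 / (row_sp * density)
        = 10000 / (0.9 * 62656)
        = 10000 / 56390.40
        = 0.17734 m = 17.73 cm


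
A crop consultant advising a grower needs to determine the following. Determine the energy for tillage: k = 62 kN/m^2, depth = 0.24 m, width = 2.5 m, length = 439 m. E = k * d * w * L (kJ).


E = k * d * w * L
  = 62 * 0.24 * 2.5 * 439
  = 16330.80 kJ


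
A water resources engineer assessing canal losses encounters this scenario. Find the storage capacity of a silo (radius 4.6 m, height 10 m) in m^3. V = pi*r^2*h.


V = pi * r^2 * h
  = pi * 4.6^2 * 10
  = pi * 21.16 * 10
  = 664.76 m^3


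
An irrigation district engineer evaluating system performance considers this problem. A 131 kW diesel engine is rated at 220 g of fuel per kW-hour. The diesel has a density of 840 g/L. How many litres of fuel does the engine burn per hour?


FC = P * BSFC / rho_fuel
   = 131 * 220 / 840
   = 28820 / 840
   = 34.31 L/h


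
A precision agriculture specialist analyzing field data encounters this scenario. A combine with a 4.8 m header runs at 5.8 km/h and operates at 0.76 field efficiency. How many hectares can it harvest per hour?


C = w * v * eta_f / 10
  = 4.8 * 5.8 * 0.76 / 10
  = 21.16 / 10
  = 2.12 ha/h


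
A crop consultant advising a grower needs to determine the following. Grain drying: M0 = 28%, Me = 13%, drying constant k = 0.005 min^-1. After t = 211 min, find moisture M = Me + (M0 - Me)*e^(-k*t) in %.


M = Me + (M0 - Me) * e^(-k*t)
  = 13 + (28 - 13) * e^(-0.005*211)
  = 13 + 15 * e^(-1.055)
  = 13 + 15 * 0.34819
  = 13 + 5.2229
  = 18.22%
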